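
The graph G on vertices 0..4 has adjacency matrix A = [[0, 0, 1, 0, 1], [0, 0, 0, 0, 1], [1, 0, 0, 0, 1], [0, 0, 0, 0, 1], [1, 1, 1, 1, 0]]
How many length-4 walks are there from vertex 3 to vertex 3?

4

The number of length-4 walks from vertex 3 to vertex 3 is entry (3,3) of A⁴, where A is the adjacency matrix.
A² = [[2, 1, 1, 1, 1], [1, 1, 1, 1, 0], [1, 1, 2, 1, 1], [1, 1, 1, 1, 0], [1, 0, 1, 0, 4]]
A³ = [[2, 1, 3, 1, 5], [1, 0, 1, 0, 4], [3, 1, 2, 1, 5], [1, 0, 1, 0, 4], [5, 4, 5, 4, 2]]
A⁴ = [[8, 5, 7, 5, 7], [5, 4, 5, 4, 2], [7, 5, 8, 5, 7], [5, 4, 5, 4, 2], [7, 2, 7, 2, 18]]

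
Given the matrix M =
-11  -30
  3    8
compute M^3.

tr M = -3 and det M = 2, so the characteristic polynomial is λ² − (-3)λ + (2) with roots -2 and -1.
Eigenvectors give P = [[10, -3], [-3, 1]] with P⁻¹ = [[1, 3], [3, 10]], and M = P·diag(-2, -1)·P⁻¹.
Then M^3 = P·diag(-8, -1)·P⁻¹ = [[-80, 3], [24, -1]] · [[1, 3], [3, 10]] = [[-71, -210], [21, 62]].

[[-71, -210], [21, 62]]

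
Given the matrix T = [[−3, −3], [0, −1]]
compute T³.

T² = [[9, 12], [0, 1]]
T³ = [[−27, −39], [0, −1]]

[[−27, −39], [0, −1]]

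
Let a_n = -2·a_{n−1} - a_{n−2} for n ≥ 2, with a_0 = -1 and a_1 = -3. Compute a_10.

39

With companion matrix C = [[-2, -1], [1, 0]], [a_n, a_{n−1}]ᵀ = C·[a_{n−1}, a_{n−2}]ᵀ, so [a_10, a_9]ᵀ = C^9·[a_1, a_0]ᵀ.
C^9 = [[-10, -9], [9, 8]], giving [a_10, a_9]ᵀ = [[39], [-35]].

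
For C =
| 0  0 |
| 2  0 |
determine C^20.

C is strictly triangular, hence nilpotent: C^2 = 0, so C^20 = 0.

[[0, 0], [0, 0]]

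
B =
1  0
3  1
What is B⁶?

B = I + N where N = [[0, 0], [3, 0]] is strictly lower-triangular, so N² = 0.
(I + N)⁶ = I + 6·N = [[1, 0], [18, 1]].

[[1, 0], [18, 1]]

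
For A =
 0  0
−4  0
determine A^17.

[[0, 0], [0, 0]]

A is strictly triangular, hence nilpotent: A^2 = 0, so A^17 = 0.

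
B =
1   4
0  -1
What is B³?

B² = [[1, 0], [0, 1]]
B³ = [[1, 4], [0, -1]]

[[1, 4], [0, -1]]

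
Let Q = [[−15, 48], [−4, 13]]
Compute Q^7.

[[−8751, 26256], [−2188, 6565]]

tr Q = −2 and det Q = −3, so the characteristic polynomial is λ² − (−2)λ + (−3) with roots −3 and 1.
Eigenvectors give P = [[4, −3], [1, −1]] with P⁻¹ = [[1, −3], [1, −4]], and Q = P·diag(−3, 1)·P⁻¹.
Then Q^7 = P·diag(−2187, 1)·P⁻¹ = [[−8748, −3], [−2187, −1]] · [[1, −3], [1, −4]] = [[−8751, 26256], [−2188, 6565]].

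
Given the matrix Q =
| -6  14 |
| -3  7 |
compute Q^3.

[[-6, 14], [-3, 7]]

Q² = Q (a projection; rank 1, trace 1), so Q^3 = Q.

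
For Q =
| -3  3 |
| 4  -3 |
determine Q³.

Q² = [[21, -18], [-24, 21]]
Q³ = [[-135, 117], [156, -135]]

[[-135, 117], [156, -135]]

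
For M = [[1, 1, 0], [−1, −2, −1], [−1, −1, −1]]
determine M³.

M² = [[0, −1, −1], [2, 4, 3], [1, 2, 2]]
M³ = [[2, 3, 2], [−5, −9, −7], [−3, −5, −4]]

[[2, 3, 2], [−5, −9, −7], [−3, −5, −4]]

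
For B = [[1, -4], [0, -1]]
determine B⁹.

[[1, -4], [0, -1]]

B² = I (check: tr B = 0 and det B = -1), so B⁹ = B since 9 is odd.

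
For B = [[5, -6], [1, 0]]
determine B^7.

[[6305, -12354], [2059, -3990]]

tr B = 5 and det B = 6, so the characteristic polynomial is λ² − (5)λ + (6) with roots 2 and 3.
Eigenvectors give P = [[2, 3], [1, 1]] with P⁻¹ = [[-1, 3], [1, -2]], and B = P·diag(2, 3)·P⁻¹.
Then B^7 = P·diag(128, 2187)·P⁻¹ = [[256, 6561], [128, 2187]] · [[-1, 3], [1, -2]] = [[6305, -12354], [2059, -3990]].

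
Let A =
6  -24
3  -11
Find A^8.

[[-50184, 151320], [-18915, 57001]]

tr A = -5 and det A = 6, so the characteristic polynomial is λ² − (-5)λ + (6) with roots -2 and -3.
Eigenvectors give P = [[-3, -8], [-1, -3]] with P⁻¹ = [[-3, 8], [1, -3]], and A = P·diag(-2, -3)·P⁻¹.
Then A^8 = P·diag(256, 6561)·P⁻¹ = [[-768, -52488], [-256, -19683]] · [[-3, 8], [1, -3]] = [[-50184, 151320], [-18915, 57001]].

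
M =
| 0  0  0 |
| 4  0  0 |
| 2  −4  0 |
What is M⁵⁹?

[[0, 0, 0], [0, 0, 0], [0, 0, 0]]

M is strictly triangular, hence nilpotent: M³ = 0, so M⁵⁹ = 0.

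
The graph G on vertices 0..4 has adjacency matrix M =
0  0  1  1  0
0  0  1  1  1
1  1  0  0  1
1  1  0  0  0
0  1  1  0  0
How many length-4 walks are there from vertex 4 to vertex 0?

6

The number of length-4 walks from vertex 4 to vertex 0 is entry (4,0) of M⁴, where M is the adjacency matrix.
M² = [[2, 2, 0, 0, 1], [2, 3, 1, 0, 1], [0, 1, 3, 2, 1], [0, 0, 2, 2, 1], [1, 1, 1, 1, 2]]
M³ = [[0, 1, 5, 4, 2], [1, 2, 6, 5, 4], [5, 6, 2, 1, 4], [4, 5, 1, 0, 2], [2, 4, 4, 2, 2]]
M⁴ = [[9, 11, 3, 1, 6], [11, 15, 7, 3, 8], [3, 7, 15, 11, 8], [1, 3, 11, 9, 6], [6, 8, 8, 6, 8]]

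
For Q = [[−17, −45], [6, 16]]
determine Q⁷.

[[−773, −1935], [258, 646]]

tr Q = −1 and det Q = −2, so the characteristic polynomial is λ² − (−1)λ + (−2) with roots −2 and 1.
Eigenvectors give P = [[−3, −5], [1, 2]] with P⁻¹ = [[−2, −5], [1, 3]], and Q = P·diag(−2, 1)·P⁻¹.
Then Q⁷ = P·diag(−128, 1)·P⁻¹ = [[384, −5], [−128, 2]] · [[−2, −5], [1, 3]] = [[−773, −1935], [258, 646]].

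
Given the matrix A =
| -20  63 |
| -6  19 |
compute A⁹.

[[-3590, 10773], [-1026, 3079]]

tr A = -1 and det A = -2, so the characteristic polynomial is λ² − (-1)λ + (-2) with roots 1 and -2.
Eigenvectors give P = [[3, 7], [1, 2]] with P⁻¹ = [[-2, 7], [1, -3]], and A = P·diag(1, -2)·P⁻¹.
Then A⁹ = P·diag(1, -512)·P⁻¹ = [[3, -3584], [1, -1024]] · [[-2, 7], [1, -3]] = [[-3590, 10773], [-1026, 3079]].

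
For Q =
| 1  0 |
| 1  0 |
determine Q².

[[1, 0], [1, 0]]

Q² = Q (a projection; rank 1, trace 1), so Q² = Q.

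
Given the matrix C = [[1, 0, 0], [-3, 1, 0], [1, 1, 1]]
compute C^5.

C = I + N where N = [[0, 0, 0], [-3, 0, 0], [1, 1, 0]] is strictly lower-triangular, so N^3 = 0.
(I + N)^5 = I + 5·N + 10·N^2 = [[1, 0, 0], [-15, 1, 0], [-25, 5, 1]].

[[1, 0, 0], [-15, 1, 0], [-25, 5, 1]]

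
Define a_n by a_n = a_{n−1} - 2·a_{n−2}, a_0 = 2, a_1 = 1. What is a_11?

67

With companion matrix C = [[1, -2], [1, 0]], [a_n, a_{n−1}]ᵀ = C·[a_{n−1}, a_{n−2}]ᵀ, so [a_11, a_10]ᵀ = C¹⁰·[a_1, a_0]ᵀ.
C¹⁰ = [[23, 22], [-11, 34]], giving [a_11, a_10]ᵀ = [[67], [57]].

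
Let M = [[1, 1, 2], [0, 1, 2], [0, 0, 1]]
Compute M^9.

M = I + N where N = [[0, 1, 2], [0, 0, 2], [0, 0, 0]] is strictly upper-triangular, so N^3 = 0.
(I + N)^9 = I + 9·N + 36·N^2 = [[1, 9, 90], [0, 1, 18], [0, 0, 1]].

[[1, 9, 90], [0, 1, 18], [0, 0, 1]]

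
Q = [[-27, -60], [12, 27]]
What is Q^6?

[[729, 0], [0, 729]]

tr Q = 0 and det Q = -9, so the characteristic polynomial is λ² − (0)λ + (-9) with roots -3 and 3.
Eigenvectors give P = [[-5, -2], [2, 1]] with P⁻¹ = [[-1, -2], [2, 5]], and Q = P·diag(-3, 3)·P⁻¹.
Then Q^6 = P·diag(729, 729)·P⁻¹ = [[-3645, -1458], [1458, 729]] · [[-1, -2], [2, 5]] = [[729, 0], [0, 729]].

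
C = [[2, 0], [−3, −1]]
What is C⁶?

[[64, 0], [−63, 1]]

tr C = 1 and det C = −2, so the characteristic polynomial is λ² − (1)λ + (−2) with roots −1 and 2.
Eigenvectors give P = [[0, −1], [1, 1]] with P⁻¹ = [[1, 1], [−1, 0]], and C = P·diag(−1, 2)·P⁻¹.
Then C⁶ = P·diag(1, 64)·P⁻¹ = [[0, −64], [1, 64]] · [[1, 1], [−1, 0]] = [[64, 0], [−63, 1]].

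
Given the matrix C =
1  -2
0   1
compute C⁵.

C = I + N where N = [[0, -2], [0, 0]] is strictly upper-triangular, so N² = 0.
(I + N)⁵ = I + 5·N = [[1, -10], [0, 1]].

[[1, -10], [0, 1]]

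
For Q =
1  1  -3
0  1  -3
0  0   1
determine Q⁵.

[[1, 5, -45], [0, 1, -15], [0, 0, 1]]

Q = I + N where N = [[0, 1, -3], [0, 0, -3], [0, 0, 0]] is strictly upper-triangular, so N³ = 0.
(I + N)⁵ = I + 5·N + 10·N² = [[1, 5, -45], [0, 1, -15], [0, 0, 1]].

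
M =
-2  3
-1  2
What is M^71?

M² = I (check: tr M = 0 and det M = -1), so M^71 = M since 71 is odd.

[[-2, 3], [-1, 2]]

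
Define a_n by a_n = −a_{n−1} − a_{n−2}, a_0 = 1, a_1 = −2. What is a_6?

1

With companion matrix A = [[−1, −1], [1, 0]], [a_n, a_{n−1}]ᵀ = A·[a_{n−1}, a_{n−2}]ᵀ, so [a_6, a_5]ᵀ = A^5·[a_1, a_0]ᵀ.
A^5 = [[0, 1], [−1, −1]], giving [a_6, a_5]ᵀ = [[1], [1]].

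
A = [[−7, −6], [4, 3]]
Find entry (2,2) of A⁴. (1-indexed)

tr A = −4 and det A = 3, so the characteristic polynomial is λ² − (−4)λ + (3) with roots −1 and −3.
Eigenvectors give P = [[−1, 3], [1, −2]] with P⁻¹ = [[2, 3], [1, 1]], and A = P·diag(−1, −3)·P⁻¹.
Then A⁴ = P·diag(1, 81)·P⁻¹ = [[−1, 243], [1, −162]] · [[2, 3], [1, 1]] = [[241, 240], [−160, −159]].

−159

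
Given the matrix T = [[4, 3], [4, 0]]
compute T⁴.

T² = [[28, 12], [16, 12]]
T³ = [[160, 84], [112, 48]]
T⁴ = [[976, 480], [640, 336]]

[[976, 480], [640, 336]]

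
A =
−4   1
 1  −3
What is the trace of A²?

27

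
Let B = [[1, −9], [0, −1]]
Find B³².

B² = I (check: tr B = 0 and det B = −1), so B³² = I since 32 is even.

[[1, 0], [0, 1]]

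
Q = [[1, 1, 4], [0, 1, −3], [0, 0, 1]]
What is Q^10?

[[1, 10, −95], [0, 1, −30], [0, 0, 1]]

Q = I + N where N = [[0, 1, 4], [0, 0, −3], [0, 0, 0]] is strictly upper-triangular, so N^3 = 0.
(I + N)^10 = I + 10·N + 45·N^2 = [[1, 10, −95], [0, 1, −30], [0, 0, 1]].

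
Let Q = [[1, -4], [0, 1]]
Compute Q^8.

Q = I + N where N = [[0, -4], [0, 0]] is strictly upper-triangular, so N^2 = 0.
(I + N)^8 = I + 8·N = [[1, -32], [0, 1]].

[[1, -32], [0, 1]]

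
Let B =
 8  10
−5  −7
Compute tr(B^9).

19171

tr B = 1 and det B = −6, so the characteristic polynomial is λ² − (1)λ + (−6) with roots 3 and −2.
Eigenvectors give P = [[2, −1], [−1, 1]] with P⁻¹ = [[1, 1], [1, 2]], and B = P·diag(3, −2)·P⁻¹.
Then B^9 = P·diag(19683, −512)·P⁻¹ = [[39366, 512], [−19683, −512]] · [[1, 1], [1, 2]] = [[39878, 40390], [−20195, −20707]].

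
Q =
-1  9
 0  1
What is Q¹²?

[[1, 0], [0, 1]]

Q² = I (check: tr Q = 0 and det Q = -1), so Q¹² = I since 12 is even.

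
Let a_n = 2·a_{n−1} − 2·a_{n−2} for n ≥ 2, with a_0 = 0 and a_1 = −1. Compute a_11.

−32

With companion matrix T = [[2, −2], [1, 0]], [a_n, a_{n−1}]ᵀ = T·[a_{n−1}, a_{n−2}]ᵀ, so [a_11, a_10]ᵀ = T^10·[a_1, a_0]ᵀ.
T^10 = [[32, −64], [32, −32]], giving [a_11, a_10]ᵀ = [[−32], [−32]].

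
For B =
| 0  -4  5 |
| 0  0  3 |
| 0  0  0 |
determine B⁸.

[[0, 0, 0], [0, 0, 0], [0, 0, 0]]

B is strictly triangular, hence nilpotent: B³ = 0, so B⁸ = 0.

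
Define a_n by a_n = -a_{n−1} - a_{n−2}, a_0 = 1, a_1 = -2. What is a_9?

1

With companion matrix Q = [[-1, -1], [1, 0]], [a_n, a_{n−1}]ᵀ = Q·[a_{n−1}, a_{n−2}]ᵀ, so [a_9, a_8]ᵀ = Q⁸·[a_1, a_0]ᵀ.
Q⁸ = [[0, 1], [-1, -1]], giving [a_9, a_8]ᵀ = [[1], [1]].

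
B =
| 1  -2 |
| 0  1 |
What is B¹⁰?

B = I + N where N = [[0, -2], [0, 0]] is strictly upper-triangular, so N² = 0.
(I + N)¹⁰ = I + 10·N = [[1, -20], [0, 1]].

[[1, -20], [0, 1]]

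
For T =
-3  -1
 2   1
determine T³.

[[-17, -5], [10, 3]]

T² = [[7, 2], [-4, -1]]
T³ = [[-17, -5], [10, 3]]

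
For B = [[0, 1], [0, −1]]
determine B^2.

[[0, −1], [0, 1]]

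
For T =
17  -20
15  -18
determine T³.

tr T = -1 and det T = -6, so the characteristic polynomial is λ² − (-1)λ + (-6) with roots 2 and -3.
Eigenvectors give P = [[4, 1], [3, 1]] with P⁻¹ = [[1, -1], [-3, 4]], and T = P·diag(2, -3)·P⁻¹.
Then T³ = P·diag(8, -27)·P⁻¹ = [[32, -27], [24, -27]] · [[1, -1], [-3, 4]] = [[113, -140], [105, -132]].

[[113, -140], [105, -132]]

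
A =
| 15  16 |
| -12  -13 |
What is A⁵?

[[975, 976], [-732, -733]]

tr A = 2 and det A = -3, so the characteristic polynomial is λ² − (2)λ + (-3) with roots 3 and -1.
Eigenvectors give P = [[4, -1], [-3, 1]] with P⁻¹ = [[1, 1], [3, 4]], and A = P·diag(3, -1)·P⁻¹.
Then A⁵ = P·diag(243, -1)·P⁻¹ = [[972, 1], [-729, -1]] · [[1, 1], [3, 4]] = [[975, 976], [-732, -733]].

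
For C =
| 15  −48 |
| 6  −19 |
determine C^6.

[[−5823, 17472], [−2184, 6553]]

tr C = −4 and det C = 3, so the characteristic polynomial is λ² − (−4)λ + (3) with roots −1 and −3.
Eigenvectors give P = [[3, −8], [1, −3]] with P⁻¹ = [[3, −8], [1, −3]], and C = P·diag(−1, −3)·P⁻¹.
Then C^6 = P·diag(1, 729)·P⁻¹ = [[3, −5832], [1, −2187]] · [[3, −8], [1, −3]] = [[−5823, 17472], [−2184, 6553]].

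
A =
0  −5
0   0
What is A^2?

[[0, 0], [0, 0]]

A is strictly triangular, hence nilpotent: A^2 = 0, so A^2 = 0.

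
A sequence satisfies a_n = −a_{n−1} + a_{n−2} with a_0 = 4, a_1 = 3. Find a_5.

3

With companion matrix Q = [[−1, 1], [1, 0]], [a_n, a_{n−1}]ᵀ = Q·[a_{n−1}, a_{n−2}]ᵀ, so [a_5, a_4]ᵀ = Q⁴·[a_1, a_0]ᵀ.
Q⁴ = [[5, −3], [−3, 2]], giving [a_5, a_4]ᵀ = [[3], [−1]].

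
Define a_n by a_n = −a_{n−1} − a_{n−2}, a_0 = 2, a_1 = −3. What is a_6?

With companion matrix B = [[−1, −1], [1, 0]], [a_n, a_{n−1}]ᵀ = B·[a_{n−1}, a_{n−2}]ᵀ, so [a_6, a_5]ᵀ = B^5·[a_1, a_0]ᵀ.
B^5 = [[0, 1], [−1, −1]], giving [a_6, a_5]ᵀ = [[2], [1]].

2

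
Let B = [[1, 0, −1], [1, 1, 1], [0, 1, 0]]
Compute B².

[[1, −1, −1], [2, 2, 0], [1, 1, 1]]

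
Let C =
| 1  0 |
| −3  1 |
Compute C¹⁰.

[[1, 0], [−30, 1]]

C = I + N where N = [[0, 0], [−3, 0]] is strictly lower-triangular, so N² = 0.
(I + N)¹⁰ = I + 10·N = [[1, 0], [−30, 1]].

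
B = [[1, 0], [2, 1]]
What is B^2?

[[1, 0], [4, 1]]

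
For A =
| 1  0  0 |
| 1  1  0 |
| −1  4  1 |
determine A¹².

A = I + N where N = [[0, 0, 0], [1, 0, 0], [−1, 4, 0]] is strictly lower-triangular, so N³ = 0.
(I + N)¹² = I + 12·N + 66·N² = [[1, 0, 0], [12, 1, 0], [252, 48, 1]].

[[1, 0, 0], [12, 1, 0], [252, 48, 1]]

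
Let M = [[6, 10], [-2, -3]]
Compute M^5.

[[156, 310], [-62, -123]]

tr M = 3 and det M = 2, so the characteristic polynomial is λ² − (3)λ + (2) with roots 2 and 1.
Eigenvectors give P = [[5, -2], [-2, 1]] with P⁻¹ = [[1, 2], [2, 5]], and M = P·diag(2, 1)·P⁻¹.
Then M^5 = P·diag(32, 1)·P⁻¹ = [[160, -2], [-64, 1]] · [[1, 2], [2, 5]] = [[156, 310], [-62, -123]].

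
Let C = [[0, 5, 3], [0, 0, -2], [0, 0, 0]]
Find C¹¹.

[[0, 0, 0], [0, 0, 0], [0, 0, 0]]

C is strictly triangular, hence nilpotent: C³ = 0, so C¹¹ = 0.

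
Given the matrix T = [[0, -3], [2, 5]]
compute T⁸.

tr T = 5 and det T = 6, so the characteristic polynomial is λ² − (5)λ + (6) with roots 2 and 3.
Eigenvectors give P = [[3, -1], [-2, 1]] with P⁻¹ = [[1, 1], [2, 3]], and T = P·diag(2, 3)·P⁻¹.
Then T⁸ = P·diag(256, 6561)·P⁻¹ = [[768, -6561], [-512, 6561]] · [[1, 1], [2, 3]] = [[-12354, -18915], [12610, 19171]].

[[-12354, -18915], [12610, 19171]]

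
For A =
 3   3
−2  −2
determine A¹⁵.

A² = A (a projection; rank 1, trace 1), so A¹⁵ = A.

[[3, 3], [−2, −2]]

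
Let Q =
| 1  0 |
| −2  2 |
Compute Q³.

[[1, 0], [−14, 8]]

Q² = [[1, 0], [−6, 4]]
Q³ = [[1, 0], [−14, 8]]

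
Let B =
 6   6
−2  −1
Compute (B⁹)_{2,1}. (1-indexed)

tr B = 5 and det B = 6, so the characteristic polynomial is λ² − (5)λ + (6) with roots 2 and 3.
Eigenvectors give P = [[3, 2], [−2, −1]] with P⁻¹ = [[−1, −2], [2, 3]], and B = P·diag(2, 3)·P⁻¹.
Then B⁹ = P·diag(512, 19683)·P⁻¹ = [[1536, 39366], [−1024, −19683]] · [[−1, −2], [2, 3]] = [[77196, 115026], [−38342, −57001]].

−38342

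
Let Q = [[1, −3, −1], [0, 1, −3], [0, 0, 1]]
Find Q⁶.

Q = I + N where N = [[0, −3, −1], [0, 0, −3], [0, 0, 0]] is strictly upper-triangular, so N³ = 0.
(I + N)⁶ = I + 6·N + 15·N² = [[1, −18, 129], [0, 1, −18], [0, 0, 1]].

[[1, −18, 129], [0, 1, −18], [0, 0, 1]]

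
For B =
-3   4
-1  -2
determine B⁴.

[[-75, -100], [25, -100]]

B² = [[5, -20], [5, 0]]
B³ = [[5, 60], [-15, 20]]
B⁴ = [[-75, -100], [25, -100]]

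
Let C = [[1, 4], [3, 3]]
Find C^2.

[[13, 16], [12, 21]]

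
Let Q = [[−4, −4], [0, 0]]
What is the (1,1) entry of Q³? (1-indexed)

Q² = [[16, 16], [0, 0]]
Q³ = [[−64, −64], [0, 0]]

−64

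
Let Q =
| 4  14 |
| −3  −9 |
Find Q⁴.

tr Q = −5 and det Q = 6, so the characteristic polynomial is λ² − (−5)λ + (6) with roots −2 and −3.
Eigenvectors give P = [[7, −2], [−3, 1]] with P⁻¹ = [[1, 2], [3, 7]], and Q = P·diag(−2, −3)·P⁻¹.
Then Q⁴ = P·diag(16, 81)·P⁻¹ = [[112, −162], [−48, 81]] · [[1, 2], [3, 7]] = [[−374, −910], [195, 471]].

[[−374, −910], [195, 471]]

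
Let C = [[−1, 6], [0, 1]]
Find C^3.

[[−1, 6], [0, 1]]

C² = I (check: tr C = 0 and det C = −1), so C^3 = C since 3 is odd.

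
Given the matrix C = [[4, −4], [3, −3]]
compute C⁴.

C² = C (a projection; rank 1, trace 1), so C⁴ = C.

[[4, −4], [3, −3]]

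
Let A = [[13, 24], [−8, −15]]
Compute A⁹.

tr A = −2 and det A = −3, so the characteristic polynomial is λ² − (−2)λ + (−3) with roots −3 and 1.
Eigenvectors give P = [[3, −2], [−2, 1]] with P⁻¹ = [[−1, −2], [−2, −3]], and A = P·diag(−3, 1)·P⁻¹.
Then A⁹ = P·diag(−19683, 1)·P⁻¹ = [[−59049, −2], [39366, 1]] · [[−1, −2], [−2, −3]] = [[59053, 118104], [−39368, −78735]].

[[59053, 118104], [−39368, −78735]]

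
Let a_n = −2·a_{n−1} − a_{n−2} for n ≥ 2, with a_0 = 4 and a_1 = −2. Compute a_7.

10

With companion matrix B = [[−2, −1], [1, 0]], [a_n, a_{n−1}]ᵀ = B·[a_{n−1}, a_{n−2}]ᵀ, so [a_7, a_6]ᵀ = B⁶·[a_1, a_0]ᵀ.
B⁶ = [[7, 6], [−6, −5]], giving [a_7, a_6]ᵀ = [[10], [−8]].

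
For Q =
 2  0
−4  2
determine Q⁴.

Q² = [[4, 0], [−16, 4]]
Q³ = [[8, 0], [−48, 8]]
Q⁴ = [[16, 0], [−128, 16]]

[[16, 0], [−128, 16]]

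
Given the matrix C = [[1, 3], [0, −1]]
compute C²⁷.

[[1, 3], [0, −1]]

C² = I (check: tr C = 0 and det C = −1), so C²⁷ = C since 27 is odd.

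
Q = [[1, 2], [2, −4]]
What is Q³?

Q² = [[5, −6], [−6, 20]]
Q³ = [[−7, 34], [34, −92]]

[[−7, 34], [34, −92]]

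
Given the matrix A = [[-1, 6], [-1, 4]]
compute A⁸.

[[-509, 1530], [-255, 766]]

tr A = 3 and det A = 2, so the characteristic polynomial is λ² − (3)λ + (2) with roots 1 and 2.
Eigenvectors give P = [[3, -2], [1, -1]] with P⁻¹ = [[1, -2], [1, -3]], and A = P·diag(1, 2)·P⁻¹.
Then A⁸ = P·diag(1, 256)·P⁻¹ = [[3, -512], [1, -256]] · [[1, -2], [1, -3]] = [[-509, 1530], [-255, 766]].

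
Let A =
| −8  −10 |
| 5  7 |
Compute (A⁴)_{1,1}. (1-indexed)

tr A = −1 and det A = −6, so the characteristic polynomial is λ² − (−1)λ + (−6) with roots −3 and 2.
Eigenvectors give P = [[2, 1], [−1, −1]] with P⁻¹ = [[1, 1], [−1, −2]], and A = P·diag(−3, 2)·P⁻¹.
Then A⁴ = P·diag(81, 16)·P⁻¹ = [[162, 16], [−81, −16]] · [[1, 1], [−1, −2]] = [[146, 130], [−65, −49]].

146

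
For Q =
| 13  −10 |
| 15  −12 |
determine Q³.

tr Q = 1 and det Q = −6, so the characteristic polynomial is λ² − (1)λ + (−6) with roots −2 and 3.
Eigenvectors give P = [[−2, 1], [−3, 1]] with P⁻¹ = [[1, −1], [3, −2]], and Q = P·diag(−2, 3)·P⁻¹.
Then Q³ = P·diag(−8, 27)·P⁻¹ = [[16, 27], [24, 27]] · [[1, −1], [3, −2]] = [[97, −70], [105, −78]].

[[97, −70], [105, −78]]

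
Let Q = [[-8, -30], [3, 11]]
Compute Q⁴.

tr Q = 3 and det Q = 2, so the characteristic polynomial is λ² − (3)λ + (2) with roots 1 and 2.
Eigenvectors give P = [[-10, 3], [3, -1]] with P⁻¹ = [[-1, -3], [-3, -10]], and Q = P·diag(1, 2)·P⁻¹.
Then Q⁴ = P·diag(1, 16)·P⁻¹ = [[-10, 48], [3, -16]] · [[-1, -3], [-3, -10]] = [[-134, -450], [45, 151]].

[[-134, -450], [45, 151]]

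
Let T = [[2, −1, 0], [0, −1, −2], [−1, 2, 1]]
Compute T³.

[[6, 1, 4], [4, 1, 6], [−3, −4, −5]]

T² = [[4, −1, 2], [2, −3, 0], [−3, 1, −3]]
T³ = [[6, 1, 4], [4, 1, 6], [−3, −4, −5]]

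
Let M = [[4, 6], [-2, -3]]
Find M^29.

M² = M (a projection; rank 1, trace 1), so M^29 = M.

[[4, 6], [-2, -3]]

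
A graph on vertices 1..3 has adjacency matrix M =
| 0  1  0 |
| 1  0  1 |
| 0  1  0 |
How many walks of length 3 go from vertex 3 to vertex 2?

The number of length-3 walks from vertex 3 to vertex 2 is entry (3,2) of M³, where M is the adjacency matrix.
M² = [[1, 0, 1], [0, 2, 0], [1, 0, 1]]
M³ = [[0, 2, 0], [2, 0, 2], [0, 2, 0]]

2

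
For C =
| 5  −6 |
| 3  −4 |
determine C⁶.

tr C = 1 and det C = −2, so the characteristic polynomial is λ² − (1)λ + (−2) with roots 2 and −1.
Eigenvectors give P = [[2, 1], [1, 1]] with P⁻¹ = [[1, −1], [−1, 2]], and C = P·diag(2, −1)·P⁻¹.
Then C⁶ = P·diag(64, 1)·P⁻¹ = [[128, 1], [64, 1]] · [[1, −1], [−1, 2]] = [[127, −126], [63, −62]].

[[127, −126], [63, −62]]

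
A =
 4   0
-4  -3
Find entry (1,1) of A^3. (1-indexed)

64

A^2 = [[16, 0], [-4, 9]]
A^3 = [[64, 0], [-52, -27]]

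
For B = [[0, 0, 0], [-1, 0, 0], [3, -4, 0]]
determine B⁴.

[[0, 0, 0], [0, 0, 0], [0, 0, 0]]

B is strictly triangular, hence nilpotent: B³ = 0, so B⁴ = 0.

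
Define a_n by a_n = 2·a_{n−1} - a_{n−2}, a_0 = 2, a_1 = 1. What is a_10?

With companion matrix C = [[2, -1], [1, 0]], [a_n, a_{n−1}]ᵀ = C·[a_{n−1}, a_{n−2}]ᵀ, so [a_10, a_9]ᵀ = C^9·[a_1, a_0]ᵀ.
C^9 = [[10, -9], [9, -8]], giving [a_10, a_9]ᵀ = [[-8], [-7]].

-8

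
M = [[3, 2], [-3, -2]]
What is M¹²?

[[3, 2], [-3, -2]]

M² = M (a projection; rank 1, trace 1), so M¹² = M.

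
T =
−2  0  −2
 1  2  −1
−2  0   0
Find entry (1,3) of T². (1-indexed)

4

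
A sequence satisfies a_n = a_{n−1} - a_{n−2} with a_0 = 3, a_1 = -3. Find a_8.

With companion matrix T = [[1, -1], [1, 0]], [a_n, a_{n−1}]ᵀ = T·[a_{n−1}, a_{n−2}]ᵀ, so [a_8, a_7]ᵀ = T⁷·[a_1, a_0]ᵀ.
T⁷ = [[1, -1], [1, 0]], giving [a_8, a_7]ᵀ = [[-6], [-3]].

-6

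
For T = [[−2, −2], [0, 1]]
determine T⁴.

[[16, 10], [0, 1]]

T² = [[4, 2], [0, 1]]
T³ = [[−8, −6], [0, 1]]
T⁴ = [[16, 10], [0, 1]]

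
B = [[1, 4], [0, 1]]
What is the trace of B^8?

2

B = I + N where N = [[0, 4], [0, 0]] is strictly upper-triangular, so N^2 = 0.
(I + N)^8 = I + 8·N = [[1, 32], [0, 1]].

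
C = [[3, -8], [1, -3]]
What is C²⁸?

[[1, 0], [0, 1]]

C² = I (check: tr C = 0 and det C = -1), so C²⁸ = I since 28 is even.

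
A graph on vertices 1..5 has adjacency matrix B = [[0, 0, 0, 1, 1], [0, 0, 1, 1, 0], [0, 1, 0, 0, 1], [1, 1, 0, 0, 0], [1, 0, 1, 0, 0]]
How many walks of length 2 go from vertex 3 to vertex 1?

1

The number of length-2 walks from vertex 3 to vertex 1 is entry (3,1) of B², where B is the adjacency matrix.
B² = [[2, 1, 1, 0, 0], [1, 2, 0, 0, 1], [1, 0, 2, 1, 0], [0, 0, 1, 2, 1], [0, 1, 0, 1, 2]]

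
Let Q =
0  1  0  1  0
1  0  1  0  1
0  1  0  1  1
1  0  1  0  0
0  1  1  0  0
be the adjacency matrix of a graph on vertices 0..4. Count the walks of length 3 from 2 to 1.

The number of length-3 walks from vertex 2 to vertex 1 is entry (2,1) of Q^3, where Q is the adjacency matrix.
Q^2 = [[2, 0, 2, 0, 1], [0, 3, 1, 2, 1], [2, 1, 3, 0, 1], [0, 2, 0, 2, 1], [1, 1, 1, 1, 2]]
Q^3 = [[0, 5, 1, 4, 2], [5, 2, 6, 1, 4], [1, 6, 2, 5, 4], [4, 1, 5, 0, 2], [2, 4, 4, 2, 2]]

6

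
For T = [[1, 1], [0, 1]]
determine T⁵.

T = I + N where N = [[0, 1], [0, 0]] is strictly upper-triangular, so N² = 0.
(I + N)⁵ = I + 5·N = [[1, 5], [0, 1]].

[[1, 5], [0, 1]]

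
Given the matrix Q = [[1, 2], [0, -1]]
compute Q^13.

[[1, 2], [0, -1]]

Q² = I (check: tr Q = 0 and det Q = -1), so Q^13 = Q since 13 is odd.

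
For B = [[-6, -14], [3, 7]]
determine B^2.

[[-6, -14], [3, 7]]

B² = B (a projection; rank 1, trace 1), so B^2 = B.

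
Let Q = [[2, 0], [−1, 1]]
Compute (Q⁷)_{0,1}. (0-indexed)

0

tr Q = 3 and det Q = 2, so the characteristic polynomial is λ² − (3)λ + (2) with roots 1 and 2.
Eigenvectors give P = [[0, −1], [1, 1]] with P⁻¹ = [[1, 1], [−1, 0]], and Q = P·diag(1, 2)·P⁻¹.
Then Q⁷ = P·diag(1, 128)·P⁻¹ = [[0, −128], [1, 128]] · [[1, 1], [−1, 0]] = [[128, 0], [−127, 1]].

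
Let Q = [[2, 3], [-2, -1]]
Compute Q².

[[-2, 3], [-2, -5]]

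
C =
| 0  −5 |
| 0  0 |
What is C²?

[[0, 0], [0, 0]]

C is strictly triangular, hence nilpotent: C² = 0, so C² = 0.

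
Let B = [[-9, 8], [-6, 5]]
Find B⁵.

[[-969, 968], [-726, 725]]

tr B = -4 and det B = 3, so the characteristic polynomial is λ² − (-4)λ + (3) with roots -1 and -3.
Eigenvectors give P = [[1, 4], [1, 3]] with P⁻¹ = [[-3, 4], [1, -1]], and B = P·diag(-1, -3)·P⁻¹.
Then B⁵ = P·diag(-1, -243)·P⁻¹ = [[-1, -972], [-1, -729]] · [[-3, 4], [1, -1]] = [[-969, 968], [-726, 725]].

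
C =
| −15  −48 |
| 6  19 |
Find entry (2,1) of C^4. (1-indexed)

tr C = 4 and det C = 3, so the characteristic polynomial is λ² − (4)λ + (3) with roots 3 and 1.
Eigenvectors give P = [[8, −3], [−3, 1]] with P⁻¹ = [[−1, −3], [−3, −8]], and C = P·diag(3, 1)·P⁻¹.
Then C^4 = P·diag(81, 1)·P⁻¹ = [[648, −3], [−243, 1]] · [[−1, −3], [−3, −8]] = [[−639, −1920], [240, 721]].

240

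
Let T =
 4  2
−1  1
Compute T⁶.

[[1394, 1330], [−665, −601]]

tr T = 5 and det T = 6, so the characteristic polynomial is λ² − (5)λ + (6) with roots 3 and 2.
Eigenvectors give P = [[−2, −1], [1, 1]] with P⁻¹ = [[−1, −1], [1, 2]], and T = P·diag(3, 2)·P⁻¹.
Then T⁶ = P·diag(729, 64)·P⁻¹ = [[−1458, −64], [729, 64]] · [[−1, −1], [1, 2]] = [[1394, 1330], [−665, −601]].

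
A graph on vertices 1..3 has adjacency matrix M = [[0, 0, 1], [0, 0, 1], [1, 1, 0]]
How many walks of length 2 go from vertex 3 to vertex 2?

0

The number of length-2 walks from vertex 3 to vertex 2 is entry (3,2) of M^2, where M is the adjacency matrix.
M^2 = [[1, 1, 0], [1, 1, 0], [0, 0, 2]]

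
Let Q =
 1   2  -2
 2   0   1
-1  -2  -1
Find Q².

[[7, 6, 2], [1, 2, -5], [-4, 0, 1]]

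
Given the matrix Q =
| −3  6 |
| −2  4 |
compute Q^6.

[[−3, 6], [−2, 4]]

Q² = Q (a projection; rank 1, trace 1), so Q^6 = Q.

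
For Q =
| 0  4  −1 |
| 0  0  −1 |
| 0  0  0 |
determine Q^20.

Q is strictly triangular, hence nilpotent: Q^3 = 0, so Q^20 = 0.

[[0, 0, 0], [0, 0, 0], [0, 0, 0]]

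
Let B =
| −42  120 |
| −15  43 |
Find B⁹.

[[−162072, 484680], [−60585, 181243]]

tr B = 1 and det B = −6, so the characteristic polynomial is λ² − (1)λ + (−6) with roots 3 and −2.
Eigenvectors give P = [[8, 3], [3, 1]] with P⁻¹ = [[−1, 3], [3, −8]], and B = P·diag(3, −2)·P⁻¹.
Then B⁹ = P·diag(19683, −512)·P⁻¹ = [[157464, −1536], [59049, −512]] · [[−1, 3], [3, −8]] = [[−162072, 484680], [−60585, 181243]].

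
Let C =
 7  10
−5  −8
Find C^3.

tr C = −1 and det C = −6, so the characteristic polynomial is λ² − (−1)λ + (−6) with roots 2 and −3.
Eigenvectors give P = [[2, −1], [−1, 1]] with P⁻¹ = [[1, 1], [1, 2]], and C = P·diag(2, −3)·P⁻¹.
Then C^3 = P·diag(8, −27)·P⁻¹ = [[16, 27], [−8, −27]] · [[1, 1], [1, 2]] = [[43, 70], [−35, −62]].

[[43, 70], [−35, −62]]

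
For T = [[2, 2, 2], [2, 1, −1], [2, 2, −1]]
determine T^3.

T^2 = [[12, 10, 0], [4, 3, 4], [6, 4, 3]]
T^3 = [[44, 34, 14], [22, 19, 1], [26, 22, 5]]

[[44, 34, 14], [22, 19, 1], [26, 22, 5]]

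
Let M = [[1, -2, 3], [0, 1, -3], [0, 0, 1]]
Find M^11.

M = I + N where N = [[0, -2, 3], [0, 0, -3], [0, 0, 0]] is strictly upper-triangular, so N^3 = 0.
(I + N)^11 = I + 11·N + 55·N^2 = [[1, -22, 363], [0, 1, -33], [0, 0, 1]].

[[1, -22, 363], [0, 1, -33], [0, 0, 1]]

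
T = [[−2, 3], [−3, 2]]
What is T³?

T² = [[−5, 0], [0, −5]]
T³ = [[10, −15], [15, −10]]

[[10, −15], [15, −10]]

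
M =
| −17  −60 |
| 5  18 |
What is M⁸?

tr M = 1 and det M = −6, so the characteristic polynomial is λ² − (1)λ + (−6) with roots 3 and −2.
Eigenvectors give P = [[−3, 4], [1, −1]] with P⁻¹ = [[1, 4], [1, 3]], and M = P·diag(3, −2)·P⁻¹.
Then M⁸ = P·diag(6561, 256)·P⁻¹ = [[−19683, 1024], [6561, −256]] · [[1, 4], [1, 3]] = [[−18659, −75660], [6305, 25476]].

[[−18659, −75660], [6305, 25476]]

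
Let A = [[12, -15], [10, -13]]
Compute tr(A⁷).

-2059

tr A = -1 and det A = -6, so the characteristic polynomial is λ² − (-1)λ + (-6) with roots -3 and 2.
Eigenvectors give P = [[-1, -3], [-1, -2]] with P⁻¹ = [[2, -3], [-1, 1]], and A = P·diag(-3, 2)·P⁻¹.
Then A⁷ = P·diag(-2187, 128)·P⁻¹ = [[2187, -384], [2187, -256]] · [[2, -3], [-1, 1]] = [[4758, -6945], [4630, -6817]].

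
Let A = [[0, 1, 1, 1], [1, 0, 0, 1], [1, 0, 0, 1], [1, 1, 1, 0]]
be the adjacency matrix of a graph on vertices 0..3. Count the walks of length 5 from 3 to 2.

29

The number of length-5 walks from vertex 3 to vertex 2 is entry (3,2) of A^5, where A is the adjacency matrix.
A^2 = [[3, 1, 1, 2], [1, 2, 2, 1], [1, 2, 2, 1], [2, 1, 1, 3]]
A^3 = [[4, 5, 5, 5], [5, 2, 2, 5], [5, 2, 2, 5], [5, 5, 5, 4]]
A^4 = [[15, 9, 9, 14], [9, 10, 10, 9], [9, 10, 10, 9], [14, 9, 9, 15]]
A^5 = [[32, 29, 29, 33], [29, 18, 18, 29], [29, 18, 18, 29], [33, 29, 29, 32]]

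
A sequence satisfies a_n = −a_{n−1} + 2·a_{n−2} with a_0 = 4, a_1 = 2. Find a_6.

46

With companion matrix A = [[−1, 2], [1, 0]], [a_n, a_{n−1}]ᵀ = A·[a_{n−1}, a_{n−2}]ᵀ, so [a_6, a_5]ᵀ = A⁵·[a_1, a_0]ᵀ.
A⁵ = [[−21, 22], [11, −10]], giving [a_6, a_5]ᵀ = [[46], [−18]].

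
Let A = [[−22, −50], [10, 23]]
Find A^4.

tr A = 1 and det A = −6, so the characteristic polynomial is λ² − (1)λ + (−6) with roots 3 and −2.
Eigenvectors give P = [[−2, 5], [1, −2]] with P⁻¹ = [[2, 5], [1, 2]], and A = P·diag(3, −2)·P⁻¹.
Then A^4 = P·diag(81, 16)·P⁻¹ = [[−162, 80], [81, −32]] · [[2, 5], [1, 2]] = [[−244, −650], [130, 341]].

[[−244, −650], [130, 341]]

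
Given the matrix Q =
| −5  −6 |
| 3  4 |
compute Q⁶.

[[127, 126], [−63, −62]]

tr Q = −1 and det Q = −2, so the characteristic polynomial is λ² − (−1)λ + (−2) with roots 1 and −2.
Eigenvectors give P = [[−1, 2], [1, −1]] with P⁻¹ = [[1, 2], [1, 1]], and Q = P·diag(1, −2)·P⁻¹.
Then Q⁶ = P·diag(1, 64)·P⁻¹ = [[−1, 128], [1, −64]] · [[1, 2], [1, 1]] = [[127, 126], [−63, −62]].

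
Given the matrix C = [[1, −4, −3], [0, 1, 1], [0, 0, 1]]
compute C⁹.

C = I + N where N = [[0, −4, −3], [0, 0, 1], [0, 0, 0]] is strictly upper-triangular, so N³ = 0.
(I + N)⁹ = I + 9·N + 36·N² = [[1, −36, −171], [0, 1, 9], [0, 0, 1]].

[[1, −36, −171], [0, 1, 9], [0, 0, 1]]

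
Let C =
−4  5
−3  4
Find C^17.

[[−4, 5], [−3, 4]]

C² = I (check: tr C = 0 and det C = −1), so C^17 = C since 17 is odd.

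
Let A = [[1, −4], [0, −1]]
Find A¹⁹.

[[1, −4], [0, −1]]

A² = I (check: tr A = 0 and det A = −1), so A¹⁹ = A since 19 is odd.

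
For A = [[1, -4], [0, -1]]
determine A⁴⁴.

A² = I (check: tr A = 0 and det A = -1), so A⁴⁴ = I since 44 is even.

[[1, 0], [0, 1]]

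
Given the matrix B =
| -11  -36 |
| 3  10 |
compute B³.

[[-35, -108], [9, 28]]

tr B = -1 and det B = -2, so the characteristic polynomial is λ² − (-1)λ + (-2) with roots -2 and 1.
Eigenvectors give P = [[4, -3], [-1, 1]] with P⁻¹ = [[1, 3], [1, 4]], and B = P·diag(-2, 1)·P⁻¹.
Then B³ = P·diag(-8, 1)·P⁻¹ = [[-32, -3], [8, 1]] · [[1, 3], [1, 4]] = [[-35, -108], [9, 28]].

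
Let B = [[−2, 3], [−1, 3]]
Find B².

[[1, 3], [−1, 6]]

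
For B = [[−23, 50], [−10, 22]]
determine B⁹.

tr B = −1 and det B = −6, so the characteristic polynomial is λ² − (−1)λ + (−6) with roots 2 and −3.
Eigenvectors give P = [[2, 5], [1, 2]] with P⁻¹ = [[−2, 5], [1, −2]], and B = P·diag(2, −3)·P⁻¹.
Then B⁹ = P·diag(512, −19683)·P⁻¹ = [[1024, −98415], [512, −39366]] · [[−2, 5], [1, −2]] = [[−100463, 201950], [−40390, 81292]].

[[−100463, 201950], [−40390, 81292]]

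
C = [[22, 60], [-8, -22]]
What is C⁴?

[[16, 0], [0, 16]]

tr C = 0 and det C = -4, so the characteristic polynomial is λ² − (0)λ + (-4) with roots -2 and 2.
Eigenvectors give P = [[-5, -3], [2, 1]] with P⁻¹ = [[1, 3], [-2, -5]], and C = P·diag(-2, 2)·P⁻¹.
Then C⁴ = P·diag(16, 16)·P⁻¹ = [[-80, -48], [32, 16]] · [[1, 3], [-2, -5]] = [[16, 0], [0, 16]].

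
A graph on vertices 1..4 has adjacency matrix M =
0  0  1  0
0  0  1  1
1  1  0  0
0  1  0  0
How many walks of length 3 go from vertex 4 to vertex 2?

2

The number of length-3 walks from vertex 4 to vertex 2 is entry (4,2) of M³, where M is the adjacency matrix.
M² = [[1, 1, 0, 0], [1, 2, 0, 0], [0, 0, 2, 1], [0, 0, 1, 1]]
M³ = [[0, 0, 2, 1], [0, 0, 3, 2], [2, 3, 0, 0], [1, 2, 0, 0]]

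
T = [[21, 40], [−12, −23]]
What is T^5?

tr T = −2 and det T = −3, so the characteristic polynomial is λ² − (−2)λ + (−3) with roots −3 and 1.
Eigenvectors give P = [[−5, −2], [3, 1]] with P⁻¹ = [[1, 2], [−3, −5]], and T = P·diag(−3, 1)·P⁻¹.
Then T^5 = P·diag(−243, 1)·P⁻¹ = [[1215, −2], [−729, 1]] · [[1, 2], [−3, −5]] = [[1221, 2440], [−732, −1463]].

[[1221, 2440], [−732, −1463]]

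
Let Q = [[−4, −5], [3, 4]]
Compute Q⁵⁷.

[[−4, −5], [3, 4]]

Q² = I (check: tr Q = 0 and det Q = −1), so Q⁵⁷ = Q since 57 is odd.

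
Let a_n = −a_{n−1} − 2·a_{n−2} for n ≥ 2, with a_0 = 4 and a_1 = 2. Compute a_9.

With companion matrix Q = [[−1, −2], [1, 0]], [a_n, a_{n−1}]ᵀ = Q·[a_{n−1}, a_{n−2}]ᵀ, so [a_9, a_8]ᵀ = Q⁸·[a_1, a_0]ᵀ.
Q⁸ = [[−17, −6], [3, −14]], giving [a_9, a_8]ᵀ = [[−58], [−50]].

−58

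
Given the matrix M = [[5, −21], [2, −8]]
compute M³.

tr M = −3 and det M = 2, so the characteristic polynomial is λ² − (−3)λ + (2) with roots −2 and −1.
Eigenvectors give P = [[3, 7], [1, 2]] with P⁻¹ = [[−2, 7], [1, −3]], and M = P·diag(−2, −1)·P⁻¹.
Then M³ = P·diag(−8, −1)·P⁻¹ = [[−24, −7], [−8, −2]] · [[−2, 7], [1, −3]] = [[41, −147], [14, −50]].

[[41, −147], [14, −50]]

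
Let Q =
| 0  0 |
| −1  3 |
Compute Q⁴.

[[0, 0], [−27, 81]]

Q² = [[0, 0], [−3, 9]]
Q³ = [[0, 0], [−9, 27]]
Q⁴ = [[0, 0], [−27, 81]]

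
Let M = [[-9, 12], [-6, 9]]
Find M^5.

[[-729, 972], [-486, 729]]

tr M = 0 and det M = -9, so the characteristic polynomial is λ² − (0)λ + (-9) with roots 3 and -3.
Eigenvectors give P = [[1, 2], [1, 1]] with P⁻¹ = [[-1, 2], [1, -1]], and M = P·diag(3, -3)·P⁻¹.
Then M^5 = P·diag(243, -243)·P⁻¹ = [[243, -486], [243, -243]] · [[-1, 2], [1, -1]] = [[-729, 972], [-486, 729]].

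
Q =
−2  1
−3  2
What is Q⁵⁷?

[[−2, 1], [−3, 2]]

Q² = I (check: tr Q = 0 and det Q = −1), so Q⁵⁷ = Q since 57 is odd.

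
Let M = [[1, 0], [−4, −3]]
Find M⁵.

tr M = −2 and det M = −3, so the characteristic polynomial is λ² − (−2)λ + (−3) with roots 1 and −3.
Eigenvectors give P = [[−1, 0], [1, 1]] with P⁻¹ = [[−1, 0], [1, 1]], and M = P·diag(1, −3)·P⁻¹.
Then M⁵ = P·diag(1, −243)·P⁻¹ = [[−1, 0], [1, −243]] · [[−1, 0], [1, 1]] = [[1, 0], [−244, −243]].

[[1, 0], [−244, −243]]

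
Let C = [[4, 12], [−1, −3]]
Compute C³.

[[4, 12], [−1, −3]]

C² = C (a projection; rank 1, trace 1), so C³ = C.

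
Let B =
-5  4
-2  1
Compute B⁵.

[[-485, 484], [-242, 241]]

tr B = -4 and det B = 3, so the characteristic polynomial is λ² − (-4)λ + (3) with roots -1 and -3.
Eigenvectors give P = [[-1, 2], [-1, 1]] with P⁻¹ = [[1, -2], [1, -1]], and B = P·diag(-1, -3)·P⁻¹.
Then B⁵ = P·diag(-1, -243)·P⁻¹ = [[1, -486], [1, -243]] · [[1, -2], [1, -1]] = [[-485, 484], [-242, 241]].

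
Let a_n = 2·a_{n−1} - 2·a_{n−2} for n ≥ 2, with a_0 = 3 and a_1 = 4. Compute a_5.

With companion matrix Q = [[2, -2], [1, 0]], [a_n, a_{n−1}]ᵀ = Q·[a_{n−1}, a_{n−2}]ᵀ, so [a_5, a_4]ᵀ = Q⁴·[a_1, a_0]ᵀ.
Q⁴ = [[-4, 0], [0, -4]], giving [a_5, a_4]ᵀ = [[-16], [-12]].

-16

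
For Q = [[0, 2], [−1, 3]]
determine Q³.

tr Q = 3 and det Q = 2, so the characteristic polynomial is λ² − (3)λ + (2) with roots 1 and 2.
Eigenvectors give P = [[−2, 1], [−1, 1]] with P⁻¹ = [[−1, 1], [−1, 2]], and Q = P·diag(1, 2)·P⁻¹.
Then Q³ = P·diag(1, 8)·P⁻¹ = [[−2, 8], [−1, 8]] · [[−1, 1], [−1, 2]] = [[−6, 14], [−7, 15]].

[[−6, 14], [−7, 15]]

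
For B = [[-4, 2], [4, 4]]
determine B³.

B² = [[24, 0], [0, 24]]
B³ = [[-96, 48], [96, 96]]

[[-96, 48], [96, 96]]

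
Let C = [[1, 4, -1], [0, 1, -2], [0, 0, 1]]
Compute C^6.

C = I + N where N = [[0, 4, -1], [0, 0, -2], [0, 0, 0]] is strictly upper-triangular, so N^3 = 0.
(I + N)^6 = I + 6·N + 15·N^2 = [[1, 24, -126], [0, 1, -12], [0, 0, 1]].

[[1, 24, -126], [0, 1, -12], [0, 0, 1]]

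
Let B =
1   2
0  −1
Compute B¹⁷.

B² = I (check: tr B = 0 and det B = −1), so B¹⁷ = B since 17 is odd.

[[1, 2], [0, −1]]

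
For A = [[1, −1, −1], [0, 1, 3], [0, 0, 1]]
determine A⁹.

A = I + N where N = [[0, −1, −1], [0, 0, 3], [0, 0, 0]] is strictly upper-triangular, so N³ = 0.
(I + N)⁹ = I + 9·N + 36·N² = [[1, −9, −117], [0, 1, 27], [0, 0, 1]].

[[1, −9, −117], [0, 1, 27], [0, 0, 1]]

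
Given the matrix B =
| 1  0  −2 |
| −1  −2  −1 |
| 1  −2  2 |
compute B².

[[−1, 4, −6], [0, 6, 2], [5, 0, 4]]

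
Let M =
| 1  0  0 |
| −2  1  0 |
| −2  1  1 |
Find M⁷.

M = I + N where N = [[0, 0, 0], [−2, 0, 0], [−2, 1, 0]] is strictly lower-triangular, so N³ = 0.
(I + N)⁷ = I + 7·N + 21·N² = [[1, 0, 0], [−14, 1, 0], [−56, 7, 1]].

[[1, 0, 0], [−14, 1, 0], [−56, 7, 1]]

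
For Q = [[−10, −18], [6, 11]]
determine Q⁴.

tr Q = 1 and det Q = −2, so the characteristic polynomial is λ² − (1)λ + (−2) with roots 2 and −1.
Eigenvectors give P = [[3, 2], [−2, −1]] with P⁻¹ = [[−1, −2], [2, 3]], and Q = P·diag(2, −1)·P⁻¹.
Then Q⁴ = P·diag(16, 1)·P⁻¹ = [[48, 2], [−32, −1]] · [[−1, −2], [2, 3]] = [[−44, −90], [30, 61]].

[[−44, −90], [30, 61]]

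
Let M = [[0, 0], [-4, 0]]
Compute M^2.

[[0, 0], [0, 0]]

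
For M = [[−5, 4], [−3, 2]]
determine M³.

tr M = −3 and det M = 2, so the characteristic polynomial is λ² − (−3)λ + (2) with roots −1 and −2.
Eigenvectors give P = [[1, 4], [1, 3]] with P⁻¹ = [[−3, 4], [1, −1]], and M = P·diag(−1, −2)·P⁻¹.
Then M³ = P·diag(−1, −8)·P⁻¹ = [[−1, −32], [−1, −24]] · [[−3, 4], [1, −1]] = [[−29, 28], [−21, 20]].

[[−29, 28], [−21, 20]]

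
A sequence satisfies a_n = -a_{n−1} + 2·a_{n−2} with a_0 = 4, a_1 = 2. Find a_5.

-18

With companion matrix Q = [[-1, 2], [1, 0]], [a_n, a_{n−1}]ᵀ = Q·[a_{n−1}, a_{n−2}]ᵀ, so [a_5, a_4]ᵀ = Q⁴·[a_1, a_0]ᵀ.
Q⁴ = [[11, -10], [-5, 6]], giving [a_5, a_4]ᵀ = [[-18], [14]].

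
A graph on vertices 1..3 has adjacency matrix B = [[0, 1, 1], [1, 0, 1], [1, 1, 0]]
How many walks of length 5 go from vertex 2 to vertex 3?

The number of length-5 walks from vertex 2 to vertex 3 is entry (2,3) of B⁵, where B is the adjacency matrix.
B² = [[2, 1, 1], [1, 2, 1], [1, 1, 2]]
B³ = [[2, 3, 3], [3, 2, 3], [3, 3, 2]]
B⁴ = [[6, 5, 5], [5, 6, 5], [5, 5, 6]]
B⁵ = [[10, 11, 11], [11, 10, 11], [11, 11, 10]]

11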